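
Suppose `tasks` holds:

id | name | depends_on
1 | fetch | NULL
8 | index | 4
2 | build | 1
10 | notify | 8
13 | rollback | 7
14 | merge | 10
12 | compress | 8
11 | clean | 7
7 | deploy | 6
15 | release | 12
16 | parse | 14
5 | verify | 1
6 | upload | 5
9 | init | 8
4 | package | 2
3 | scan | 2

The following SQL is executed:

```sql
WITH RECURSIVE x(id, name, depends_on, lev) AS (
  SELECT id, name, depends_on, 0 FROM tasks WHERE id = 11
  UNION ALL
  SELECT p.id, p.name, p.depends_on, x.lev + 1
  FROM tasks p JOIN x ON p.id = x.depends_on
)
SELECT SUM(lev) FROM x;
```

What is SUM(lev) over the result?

Base: id=11 (clean), depends_on=7, lev 0.
Iteration 1: join on id=7 -> deploy (id 7, depends_on=6, lev 1).
Iteration 2: join on id=6 -> upload (id 6, depends_on=5, lev 2).
Iteration 3: join on id=5 -> verify (id 5, depends_on=1, lev 3).
Iteration 4: join on id=1 -> fetch (id 1, depends_on=NULL, lev 4).
Iteration 5: depends_on is NULL; no match; recursion stops.
SUM(lev) = 0 + 1 + 2 + 3 + 4 = 10.

10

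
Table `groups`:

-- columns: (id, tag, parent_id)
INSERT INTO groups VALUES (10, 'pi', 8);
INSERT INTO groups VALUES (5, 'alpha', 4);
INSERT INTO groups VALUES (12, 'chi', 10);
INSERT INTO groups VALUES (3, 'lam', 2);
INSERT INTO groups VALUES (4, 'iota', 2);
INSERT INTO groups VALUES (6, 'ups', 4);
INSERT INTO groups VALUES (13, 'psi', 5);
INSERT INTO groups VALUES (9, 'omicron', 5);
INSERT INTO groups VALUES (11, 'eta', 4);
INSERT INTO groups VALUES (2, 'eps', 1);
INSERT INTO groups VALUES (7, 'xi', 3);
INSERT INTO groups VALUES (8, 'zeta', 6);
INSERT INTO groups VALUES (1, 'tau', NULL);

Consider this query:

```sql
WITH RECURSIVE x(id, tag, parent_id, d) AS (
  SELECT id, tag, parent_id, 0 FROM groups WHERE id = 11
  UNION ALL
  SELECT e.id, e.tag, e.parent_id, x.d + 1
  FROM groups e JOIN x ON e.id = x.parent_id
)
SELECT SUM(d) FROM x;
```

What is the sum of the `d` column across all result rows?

6

Base: id=11 (eta), parent_id=4, d 0.
Iteration 1: join on id=4 -> iota (id 4, parent_id=2, d 1).
Iteration 2: join on id=2 -> eps (id 2, parent_id=1, d 2).
Iteration 3: join on id=1 -> tau (id 1, parent_id=NULL, d 3).
Iteration 4: parent_id is NULL; no match; recursion stops.
SUM(d) = 0 + 1 + 2 + 3 = 6.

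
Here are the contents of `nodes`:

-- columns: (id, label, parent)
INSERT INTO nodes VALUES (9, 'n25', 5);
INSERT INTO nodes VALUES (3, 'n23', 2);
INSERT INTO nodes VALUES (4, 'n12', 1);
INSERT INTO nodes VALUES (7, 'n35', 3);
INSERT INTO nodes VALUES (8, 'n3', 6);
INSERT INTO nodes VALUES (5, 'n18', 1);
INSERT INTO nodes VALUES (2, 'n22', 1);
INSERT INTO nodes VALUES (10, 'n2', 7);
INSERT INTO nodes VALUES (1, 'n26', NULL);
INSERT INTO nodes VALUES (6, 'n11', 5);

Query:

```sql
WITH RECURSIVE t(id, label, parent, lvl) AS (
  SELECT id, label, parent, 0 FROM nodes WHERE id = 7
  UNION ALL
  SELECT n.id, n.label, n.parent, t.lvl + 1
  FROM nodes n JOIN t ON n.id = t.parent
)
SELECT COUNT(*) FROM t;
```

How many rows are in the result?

4

Base: id=7 (n35), parent=3, lvl 0.
Iteration 1: join on id=3 -> n23 (id 3, parent=2, lvl 1).
Iteration 2: join on id=2 -> n22 (id 2, parent=1, lvl 2).
Iteration 3: join on id=1 -> n26 (id 1, parent=NULL, lvl 3).
Iteration 4: parent is NULL; no match; recursion stops.
Total rows emitted: 4.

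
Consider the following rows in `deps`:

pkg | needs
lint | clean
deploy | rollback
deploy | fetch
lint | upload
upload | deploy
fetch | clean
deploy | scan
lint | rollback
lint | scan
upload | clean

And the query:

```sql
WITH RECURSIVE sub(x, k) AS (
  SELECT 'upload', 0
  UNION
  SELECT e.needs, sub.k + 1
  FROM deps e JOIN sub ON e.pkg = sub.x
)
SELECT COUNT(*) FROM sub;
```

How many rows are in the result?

7

Base: (upload, k=0).
Iteration 1: edges from {upload} -> (clean, k=1), (deploy, k=1).
Iteration 2: edges from {clean,deploy} -> (fetch, k=2), (rollback, k=2), (scan, k=2).
Iteration 3: edges from {fetch,rollback,scan} -> (clean, k=3).
Iteration 4: no outgoing edges from {clean}; recursion stops.
Total rows emitted: 7.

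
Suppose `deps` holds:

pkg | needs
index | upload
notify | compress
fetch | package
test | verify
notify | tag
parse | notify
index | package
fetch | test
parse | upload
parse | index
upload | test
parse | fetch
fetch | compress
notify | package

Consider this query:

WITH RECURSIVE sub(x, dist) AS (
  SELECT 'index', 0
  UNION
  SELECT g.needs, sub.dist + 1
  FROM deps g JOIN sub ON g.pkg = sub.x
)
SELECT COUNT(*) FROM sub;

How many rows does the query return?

5

Base: (index, dist=0).
Iteration 1: edges from {index} -> (package, dist=1), (upload, dist=1).
Iteration 2: edges from {package,upload} -> (test, dist=2).
Iteration 3: edges from {test} -> (verify, dist=3).
Iteration 4: no outgoing edges from {verify}; recursion stops.
Total rows emitted: 5.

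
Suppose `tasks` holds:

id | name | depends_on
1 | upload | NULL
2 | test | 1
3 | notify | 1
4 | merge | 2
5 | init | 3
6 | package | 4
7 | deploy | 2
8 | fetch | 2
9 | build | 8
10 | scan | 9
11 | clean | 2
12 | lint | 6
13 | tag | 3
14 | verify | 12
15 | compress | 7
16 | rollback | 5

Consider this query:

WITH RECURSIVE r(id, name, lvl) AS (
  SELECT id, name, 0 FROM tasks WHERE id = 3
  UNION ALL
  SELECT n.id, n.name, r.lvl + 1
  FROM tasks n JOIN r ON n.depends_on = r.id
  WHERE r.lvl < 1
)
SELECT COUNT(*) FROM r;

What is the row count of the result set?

Base: id=3 (notify) at lvl 0.
Iteration 1: rows with depends_on in {3} -> init (id 5, lvl 1), tag (id 13, lvl 1).
Iteration 2: lvl < 1 fails for all current rows; recursion stops.
Total rows emitted: 3.

3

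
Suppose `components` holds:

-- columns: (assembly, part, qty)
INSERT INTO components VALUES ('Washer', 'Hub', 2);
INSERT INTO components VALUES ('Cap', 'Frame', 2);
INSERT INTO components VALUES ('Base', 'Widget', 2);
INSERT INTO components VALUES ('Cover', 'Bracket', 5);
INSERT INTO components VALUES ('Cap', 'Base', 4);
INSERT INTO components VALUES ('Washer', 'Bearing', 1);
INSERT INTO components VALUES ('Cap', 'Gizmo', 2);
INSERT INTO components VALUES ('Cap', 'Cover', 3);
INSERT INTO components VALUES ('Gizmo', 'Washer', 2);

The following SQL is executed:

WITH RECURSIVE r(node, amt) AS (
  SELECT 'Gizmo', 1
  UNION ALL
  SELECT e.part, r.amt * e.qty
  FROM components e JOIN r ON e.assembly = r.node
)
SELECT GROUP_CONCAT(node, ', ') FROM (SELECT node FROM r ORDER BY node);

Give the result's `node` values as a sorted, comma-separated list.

Bearing, Gizmo, Hub, Washer

Base: (Gizmo, amt=1).
Iteration 1: components of {Gizmo} -> Washer = 1*2 = 2.
Iteration 2: components of {Washer} -> Bearing = 2*1 = 2, Hub = 2*2 = 4.
Iteration 3: no further components; recursion stops.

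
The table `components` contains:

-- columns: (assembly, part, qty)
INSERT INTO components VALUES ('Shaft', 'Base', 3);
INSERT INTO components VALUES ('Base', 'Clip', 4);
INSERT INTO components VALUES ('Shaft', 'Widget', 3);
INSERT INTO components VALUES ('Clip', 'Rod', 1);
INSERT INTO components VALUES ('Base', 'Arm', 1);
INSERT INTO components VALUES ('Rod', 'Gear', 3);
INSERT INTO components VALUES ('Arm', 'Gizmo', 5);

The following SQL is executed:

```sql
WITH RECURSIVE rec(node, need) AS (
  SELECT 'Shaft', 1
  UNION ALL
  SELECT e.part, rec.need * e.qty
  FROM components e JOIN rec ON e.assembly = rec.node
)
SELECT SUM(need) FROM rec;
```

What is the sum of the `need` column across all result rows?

Base: (Shaft, need=1).
Iteration 1: components of {Shaft} -> Base = 1*3 = 3, Widget = 1*3 = 3.
Iteration 2: components of {Base,Widget} -> Arm = 3*1 = 3, Clip = 3*4 = 12.
Iteration 3: components of {Arm,Clip} -> Gizmo = 3*5 = 15, Rod = 12*1 = 12.
Iteration 4: components of {Gizmo,Rod} -> Gear = 12*3 = 36.
Iteration 5: no further components; recursion stops.
SUM(need) = 1 + 3 + 3 + 12 + 3 + 12 + 15 + 36 = 85.

85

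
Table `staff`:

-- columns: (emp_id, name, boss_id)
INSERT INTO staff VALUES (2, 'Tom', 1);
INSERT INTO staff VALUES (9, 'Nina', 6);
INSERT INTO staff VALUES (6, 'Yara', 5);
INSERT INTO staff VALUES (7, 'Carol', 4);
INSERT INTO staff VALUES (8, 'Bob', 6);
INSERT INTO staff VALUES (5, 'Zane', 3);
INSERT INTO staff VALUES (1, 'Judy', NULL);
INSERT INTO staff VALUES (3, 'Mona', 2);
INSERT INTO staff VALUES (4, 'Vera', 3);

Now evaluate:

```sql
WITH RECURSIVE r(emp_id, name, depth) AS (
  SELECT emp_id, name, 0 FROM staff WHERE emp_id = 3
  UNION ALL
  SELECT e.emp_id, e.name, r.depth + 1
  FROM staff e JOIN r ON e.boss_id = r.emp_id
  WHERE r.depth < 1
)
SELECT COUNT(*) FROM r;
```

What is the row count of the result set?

Base: emp_id=3 (Mona) at depth 0.
Iteration 1: rows with boss_id in {3} -> Vera (id 4, depth 1), Zane (id 5, depth 1).
Iteration 2: depth < 1 fails for all current rows; recursion stops.
Total rows emitted: 3.

3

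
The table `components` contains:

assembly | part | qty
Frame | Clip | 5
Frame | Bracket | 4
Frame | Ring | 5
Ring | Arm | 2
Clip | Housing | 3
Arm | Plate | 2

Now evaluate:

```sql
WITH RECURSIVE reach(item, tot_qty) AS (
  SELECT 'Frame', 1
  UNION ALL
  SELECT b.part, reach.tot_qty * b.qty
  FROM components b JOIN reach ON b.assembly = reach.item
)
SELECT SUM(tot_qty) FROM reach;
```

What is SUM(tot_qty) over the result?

Base: (Frame, tot_qty=1).
Iteration 1: components of {Frame} -> Bracket = 1*4 = 4, Clip = 1*5 = 5, Ring = 1*5 = 5.
Iteration 2: components of {Bracket,Clip,Ring} -> Arm = 5*2 = 10, Housing = 5*3 = 15.
Iteration 3: components of {Arm,Housing} -> Plate = 10*2 = 20.
Iteration 4: no further components; recursion stops.
SUM(tot_qty) = 1 + 5 + 4 + 5 + 15 + 10 + 20 = 60.

60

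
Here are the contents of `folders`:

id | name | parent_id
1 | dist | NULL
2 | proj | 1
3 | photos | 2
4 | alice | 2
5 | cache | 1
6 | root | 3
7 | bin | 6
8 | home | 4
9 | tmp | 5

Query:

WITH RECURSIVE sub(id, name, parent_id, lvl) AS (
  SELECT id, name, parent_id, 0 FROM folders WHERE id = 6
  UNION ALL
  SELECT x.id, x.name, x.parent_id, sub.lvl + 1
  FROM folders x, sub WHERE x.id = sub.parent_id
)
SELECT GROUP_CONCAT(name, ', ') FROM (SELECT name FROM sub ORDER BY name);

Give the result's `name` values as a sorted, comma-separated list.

dist, photos, proj, root

Base: id=6 (root), parent_id=3, lvl 0.
Iteration 1: join on id=3 -> photos (id 3, parent_id=2, lvl 1).
Iteration 2: join on id=2 -> proj (id 2, parent_id=1, lvl 2).
Iteration 3: join on id=1 -> dist (id 1, parent_id=NULL, lvl 3).
Iteration 4: parent_id is NULL; no match; recursion stops.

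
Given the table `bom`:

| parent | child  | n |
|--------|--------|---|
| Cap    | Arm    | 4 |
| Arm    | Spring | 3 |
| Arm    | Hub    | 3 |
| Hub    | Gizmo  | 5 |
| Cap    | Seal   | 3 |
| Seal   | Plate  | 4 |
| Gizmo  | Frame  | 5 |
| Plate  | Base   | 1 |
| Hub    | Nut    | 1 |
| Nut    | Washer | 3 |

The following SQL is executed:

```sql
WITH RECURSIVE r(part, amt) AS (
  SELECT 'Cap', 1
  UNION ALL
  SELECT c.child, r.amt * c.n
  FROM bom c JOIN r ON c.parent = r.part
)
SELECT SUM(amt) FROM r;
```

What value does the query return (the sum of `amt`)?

Base: (Cap, amt=1).
Iteration 1: components of {Cap} -> Arm = 1*4 = 4, Seal = 1*3 = 3.
Iteration 2: components of {Arm,Seal} -> Hub = 4*3 = 12, Plate = 3*4 = 12, Spring = 4*3 = 12.
Iteration 3: components of {Hub,Plate,Spring} -> Base = 12*1 = 12, Gizmo = 12*5 = 60, Nut = 12*1 = 12.
Iteration 4: components of {Base,Gizmo,Nut} -> Frame = 60*5 = 300, Washer = 12*3 = 36.
Iteration 5: no further components; recursion stops.
SUM(amt) = 1 + 4 + 3 + 12 + 12 + 12 + 60 + 12 + 12 + 300 + 36 = 464.

464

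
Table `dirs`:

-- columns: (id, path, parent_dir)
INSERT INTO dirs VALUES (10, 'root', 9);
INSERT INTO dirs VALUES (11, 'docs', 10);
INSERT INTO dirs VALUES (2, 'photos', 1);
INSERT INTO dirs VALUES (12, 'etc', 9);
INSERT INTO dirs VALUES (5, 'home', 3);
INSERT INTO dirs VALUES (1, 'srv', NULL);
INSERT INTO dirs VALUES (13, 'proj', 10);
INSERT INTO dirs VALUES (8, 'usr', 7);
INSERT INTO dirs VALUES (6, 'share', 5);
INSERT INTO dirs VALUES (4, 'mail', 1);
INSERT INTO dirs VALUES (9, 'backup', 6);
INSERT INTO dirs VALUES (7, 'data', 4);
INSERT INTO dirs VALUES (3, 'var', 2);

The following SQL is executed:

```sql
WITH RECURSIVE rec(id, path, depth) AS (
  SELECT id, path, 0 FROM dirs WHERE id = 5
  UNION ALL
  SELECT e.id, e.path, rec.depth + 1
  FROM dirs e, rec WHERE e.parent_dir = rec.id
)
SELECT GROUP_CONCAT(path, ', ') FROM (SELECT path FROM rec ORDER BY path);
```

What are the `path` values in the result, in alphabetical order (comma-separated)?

backup, docs, etc, home, proj, root, share

Base: id=5 (home) at depth 0.
Iteration 1: rows with parent_dir in {5} -> share (id 6, depth 1).
Iteration 2: rows with parent_dir in {6} -> backup (id 9, depth 2).
Iteration 3: rows with parent_dir in {9} -> root (id 10, depth 3), etc (id 12, depth 3).
Iteration 4: rows with parent_dir in {10,12} -> docs (id 11, depth 4), proj (id 13, depth 4).
Iteration 5: no rows with parent_dir in {11,13}; recursion stops.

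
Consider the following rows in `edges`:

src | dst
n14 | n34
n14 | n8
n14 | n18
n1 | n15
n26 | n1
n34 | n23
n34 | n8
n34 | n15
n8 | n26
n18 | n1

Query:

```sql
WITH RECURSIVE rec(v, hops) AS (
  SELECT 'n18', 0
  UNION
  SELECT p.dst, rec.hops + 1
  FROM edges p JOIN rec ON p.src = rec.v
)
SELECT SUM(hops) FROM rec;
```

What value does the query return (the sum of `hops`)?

3

Base: (n18, hops=0).
Iteration 1: edges from {n18} -> (n1, hops=1).
Iteration 2: edges from {n1} -> (n15, hops=2).
Iteration 3: no outgoing edges from {n15}; recursion stops.
SUM(hops) = 0 + 1 + 2 = 3.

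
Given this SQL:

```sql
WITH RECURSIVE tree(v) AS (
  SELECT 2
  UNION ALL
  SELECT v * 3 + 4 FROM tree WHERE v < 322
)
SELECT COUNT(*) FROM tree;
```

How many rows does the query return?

5

Base: v=2.
Iteration 1: 2 < 322 holds -> v = 2 * 3 + 4 = 10.
Iteration 2: 10 < 322 holds -> v = 10 * 3 + 4 = 34.
Iteration 3: 34 < 322 holds -> v = 34 * 3 + 4 = 106.
Iteration 4: 106 < 322 holds -> v = 106 * 3 + 4 = 322.
Iteration 5: 322 < 322 fails; recursion stops.
Total rows emitted: 5.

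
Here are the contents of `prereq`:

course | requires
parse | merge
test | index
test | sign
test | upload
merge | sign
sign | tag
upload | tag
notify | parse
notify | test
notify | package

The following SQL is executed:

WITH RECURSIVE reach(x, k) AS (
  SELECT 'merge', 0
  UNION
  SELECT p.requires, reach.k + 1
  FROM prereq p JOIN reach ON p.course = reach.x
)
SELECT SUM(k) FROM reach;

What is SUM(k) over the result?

Base: (merge, k=0).
Iteration 1: edges from {merge} -> (sign, k=1).
Iteration 2: edges from {sign} -> (tag, k=2).
Iteration 3: no outgoing edges from {tag}; recursion stops.
SUM(k) = 0 + 1 + 2 = 3.

3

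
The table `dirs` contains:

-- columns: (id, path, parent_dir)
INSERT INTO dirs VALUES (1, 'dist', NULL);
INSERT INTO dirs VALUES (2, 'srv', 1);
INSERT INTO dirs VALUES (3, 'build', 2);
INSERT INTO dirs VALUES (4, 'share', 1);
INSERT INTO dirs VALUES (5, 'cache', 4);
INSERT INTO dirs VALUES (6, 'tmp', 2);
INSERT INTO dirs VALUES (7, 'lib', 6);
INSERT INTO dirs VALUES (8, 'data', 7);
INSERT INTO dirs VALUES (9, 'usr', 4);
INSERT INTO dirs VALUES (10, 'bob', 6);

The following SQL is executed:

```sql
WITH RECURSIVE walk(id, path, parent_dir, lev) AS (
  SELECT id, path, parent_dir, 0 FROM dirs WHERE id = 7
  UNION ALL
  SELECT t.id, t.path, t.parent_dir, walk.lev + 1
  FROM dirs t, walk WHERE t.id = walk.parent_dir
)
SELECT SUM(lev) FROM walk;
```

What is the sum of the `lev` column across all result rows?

Base: id=7 (lib), parent_dir=6, lev 0.
Iteration 1: join on id=6 -> tmp (id 6, parent_dir=2, lev 1).
Iteration 2: join on id=2 -> srv (id 2, parent_dir=1, lev 2).
Iteration 3: join on id=1 -> dist (id 1, parent_dir=NULL, lev 3).
Iteration 4: parent_dir is NULL; no match; recursion stops.
SUM(lev) = 0 + 1 + 2 + 3 = 6.

6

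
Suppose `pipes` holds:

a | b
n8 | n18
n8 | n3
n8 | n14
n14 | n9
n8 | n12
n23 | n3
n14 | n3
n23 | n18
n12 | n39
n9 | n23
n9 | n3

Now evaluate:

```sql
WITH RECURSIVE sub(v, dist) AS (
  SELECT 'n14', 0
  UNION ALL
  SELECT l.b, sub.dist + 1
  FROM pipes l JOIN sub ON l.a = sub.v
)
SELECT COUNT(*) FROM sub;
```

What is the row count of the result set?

Base: (n14, dist=0).
Iteration 1: edges from {n14} -> (n3, dist=1), (n9, dist=1).
Iteration 2: edges from {n3,n9} -> (n23, dist=2), (n3, dist=2).
Iteration 3: edges from {n23,n3} -> (n18, dist=3), (n3, dist=3).
Iteration 4: no outgoing edges from {n18,n3}; recursion stops.
Total rows emitted: 7.

7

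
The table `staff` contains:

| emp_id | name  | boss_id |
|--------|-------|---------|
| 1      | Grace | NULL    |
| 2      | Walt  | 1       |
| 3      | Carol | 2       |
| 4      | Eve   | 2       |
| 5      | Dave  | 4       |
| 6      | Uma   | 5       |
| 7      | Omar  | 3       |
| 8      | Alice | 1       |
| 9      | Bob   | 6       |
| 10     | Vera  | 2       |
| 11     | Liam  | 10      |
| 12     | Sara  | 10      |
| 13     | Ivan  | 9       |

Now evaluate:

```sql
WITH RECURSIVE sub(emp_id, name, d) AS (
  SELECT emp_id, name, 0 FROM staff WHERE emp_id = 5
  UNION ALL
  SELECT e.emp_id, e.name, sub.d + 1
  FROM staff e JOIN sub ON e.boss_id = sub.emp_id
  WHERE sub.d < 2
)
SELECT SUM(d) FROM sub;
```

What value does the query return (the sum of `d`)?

Base: emp_id=5 (Dave) at d 0.
Iteration 1: rows with boss_id in {5} -> Uma (id 6, d 1).
Iteration 2: rows with boss_id in {6} -> Bob (id 9, d 2).
Iteration 3: d < 2 fails for all current rows; recursion stops.
SUM(d) = 0 + 1 + 2 = 3.

3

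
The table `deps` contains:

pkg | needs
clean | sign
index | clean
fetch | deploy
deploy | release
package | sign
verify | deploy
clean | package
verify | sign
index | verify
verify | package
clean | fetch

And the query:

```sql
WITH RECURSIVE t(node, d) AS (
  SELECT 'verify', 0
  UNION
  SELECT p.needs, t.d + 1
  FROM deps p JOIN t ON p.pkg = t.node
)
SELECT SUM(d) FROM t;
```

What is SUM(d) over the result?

7

Base: (verify, d=0).
Iteration 1: edges from {verify} -> (deploy, d=1), (package, d=1), (sign, d=1).
Iteration 2: edges from {deploy,package,sign} -> (release, d=2), (sign, d=2).
Iteration 3: no outgoing edges from {release,sign}; recursion stops.
SUM(d) = 0 + 1 + 1 + 1 + 2 + 2 = 7.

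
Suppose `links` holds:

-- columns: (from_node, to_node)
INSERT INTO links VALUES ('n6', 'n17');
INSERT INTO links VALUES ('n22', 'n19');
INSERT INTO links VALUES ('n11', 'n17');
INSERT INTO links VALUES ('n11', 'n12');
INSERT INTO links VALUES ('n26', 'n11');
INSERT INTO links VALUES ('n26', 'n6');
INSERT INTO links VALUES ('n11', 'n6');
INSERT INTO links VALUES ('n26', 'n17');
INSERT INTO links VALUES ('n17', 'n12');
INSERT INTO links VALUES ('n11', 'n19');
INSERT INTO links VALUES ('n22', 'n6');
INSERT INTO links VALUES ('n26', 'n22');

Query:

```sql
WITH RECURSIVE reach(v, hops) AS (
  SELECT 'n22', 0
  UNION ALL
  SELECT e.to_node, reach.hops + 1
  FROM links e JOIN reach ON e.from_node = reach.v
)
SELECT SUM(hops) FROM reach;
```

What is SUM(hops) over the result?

7

Base: (n22, hops=0).
Iteration 1: edges from {n22} -> (n19, hops=1), (n6, hops=1).
Iteration 2: edges from {n19,n6} -> (n17, hops=2).
Iteration 3: edges from {n17} -> (n12, hops=3).
Iteration 4: no outgoing edges from {n12}; recursion stops.
SUM(hops) = 0 + 1 + 1 + 2 + 3 = 7.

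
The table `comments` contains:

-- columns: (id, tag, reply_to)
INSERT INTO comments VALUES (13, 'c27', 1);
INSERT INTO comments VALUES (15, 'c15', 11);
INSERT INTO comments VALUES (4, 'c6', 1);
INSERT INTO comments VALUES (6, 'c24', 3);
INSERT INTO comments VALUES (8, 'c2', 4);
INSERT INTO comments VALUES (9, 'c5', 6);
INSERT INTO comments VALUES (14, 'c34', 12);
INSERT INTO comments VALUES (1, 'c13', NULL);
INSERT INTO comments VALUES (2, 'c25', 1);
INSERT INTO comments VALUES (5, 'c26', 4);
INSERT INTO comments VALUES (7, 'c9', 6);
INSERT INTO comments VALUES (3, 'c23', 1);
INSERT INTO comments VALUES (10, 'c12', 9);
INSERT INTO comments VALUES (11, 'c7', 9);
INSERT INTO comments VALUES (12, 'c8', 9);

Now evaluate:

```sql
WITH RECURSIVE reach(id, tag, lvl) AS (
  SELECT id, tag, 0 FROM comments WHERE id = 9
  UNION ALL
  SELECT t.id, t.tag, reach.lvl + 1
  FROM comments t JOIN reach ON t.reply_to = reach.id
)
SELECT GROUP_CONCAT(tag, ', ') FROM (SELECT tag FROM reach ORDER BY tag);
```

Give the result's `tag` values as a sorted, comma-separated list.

Base: id=9 (c5) at lvl 0.
Iteration 1: rows with reply_to in {9} -> c12 (id 10, lvl 1), c7 (id 11, lvl 1), c8 (id 12, lvl 1).
Iteration 2: rows with reply_to in {10,11,12} -> c34 (id 14, lvl 2), c15 (id 15, lvl 2).
Iteration 3: no rows with reply_to in {14,15}; recursion stops.

c12, c15, c34, c5, c7, c8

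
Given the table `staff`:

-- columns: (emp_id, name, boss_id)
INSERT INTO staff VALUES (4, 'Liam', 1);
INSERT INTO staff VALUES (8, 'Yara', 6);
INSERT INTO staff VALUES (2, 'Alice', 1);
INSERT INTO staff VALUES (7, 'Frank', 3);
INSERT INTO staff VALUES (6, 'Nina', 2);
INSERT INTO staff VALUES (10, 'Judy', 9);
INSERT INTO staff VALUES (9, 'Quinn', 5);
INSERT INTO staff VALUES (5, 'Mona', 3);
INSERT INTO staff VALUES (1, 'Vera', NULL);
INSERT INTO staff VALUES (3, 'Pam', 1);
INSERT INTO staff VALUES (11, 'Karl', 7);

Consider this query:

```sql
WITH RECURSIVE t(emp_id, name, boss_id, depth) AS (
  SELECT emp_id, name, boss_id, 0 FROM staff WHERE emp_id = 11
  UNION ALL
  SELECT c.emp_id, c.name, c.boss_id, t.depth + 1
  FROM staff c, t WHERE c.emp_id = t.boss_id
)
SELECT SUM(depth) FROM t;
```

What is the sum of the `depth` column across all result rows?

Base: emp_id=11 (Karl), boss_id=7, depth 0.
Iteration 1: join on emp_id=7 -> Frank (id 7, boss_id=3, depth 1).
Iteration 2: join on emp_id=3 -> Pam (id 3, boss_id=1, depth 2).
Iteration 3: join on emp_id=1 -> Vera (id 1, boss_id=NULL, depth 3).
Iteration 4: boss_id is NULL; no match; recursion stops.
SUM(depth) = 0 + 1 + 2 + 3 = 6.

6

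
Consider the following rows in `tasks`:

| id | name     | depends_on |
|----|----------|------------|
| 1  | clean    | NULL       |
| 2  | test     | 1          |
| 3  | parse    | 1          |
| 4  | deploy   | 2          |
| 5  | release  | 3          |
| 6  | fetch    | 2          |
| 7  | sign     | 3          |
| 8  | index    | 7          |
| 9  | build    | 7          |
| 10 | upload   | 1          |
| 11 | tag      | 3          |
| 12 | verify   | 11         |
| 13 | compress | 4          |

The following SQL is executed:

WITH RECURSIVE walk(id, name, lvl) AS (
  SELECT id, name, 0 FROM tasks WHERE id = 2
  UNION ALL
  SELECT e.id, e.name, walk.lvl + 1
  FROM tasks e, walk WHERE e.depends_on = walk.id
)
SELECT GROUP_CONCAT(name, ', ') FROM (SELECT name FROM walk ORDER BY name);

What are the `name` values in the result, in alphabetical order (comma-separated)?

Base: id=2 (test) at lvl 0.
Iteration 1: rows with depends_on in {2} -> deploy (id 4, lvl 1), fetch (id 6, lvl 1).
Iteration 2: rows with depends_on in {4,6} -> compress (id 13, lvl 2).
Iteration 3: no rows with depends_on in {13}; recursion stops.

compress, deploy, fetch, test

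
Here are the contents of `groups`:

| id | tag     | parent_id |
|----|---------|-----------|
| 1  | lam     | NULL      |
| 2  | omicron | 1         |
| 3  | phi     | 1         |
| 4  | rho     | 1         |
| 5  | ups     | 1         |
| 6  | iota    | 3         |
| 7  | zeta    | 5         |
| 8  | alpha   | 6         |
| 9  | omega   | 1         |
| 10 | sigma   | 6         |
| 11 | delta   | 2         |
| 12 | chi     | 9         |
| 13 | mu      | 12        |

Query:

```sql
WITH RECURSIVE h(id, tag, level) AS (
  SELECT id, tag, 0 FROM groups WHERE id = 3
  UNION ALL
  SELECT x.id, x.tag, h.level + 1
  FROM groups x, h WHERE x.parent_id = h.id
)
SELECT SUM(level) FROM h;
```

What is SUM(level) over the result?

5

Base: id=3 (phi) at level 0.
Iteration 1: rows with parent_id in {3} -> iota (id 6, level 1).
Iteration 2: rows with parent_id in {6} -> alpha (id 8, level 2), sigma (id 10, level 2).
Iteration 3: no rows with parent_id in {8,10}; recursion stops.
SUM(level) = 0 + 1 + 2 + 2 = 5.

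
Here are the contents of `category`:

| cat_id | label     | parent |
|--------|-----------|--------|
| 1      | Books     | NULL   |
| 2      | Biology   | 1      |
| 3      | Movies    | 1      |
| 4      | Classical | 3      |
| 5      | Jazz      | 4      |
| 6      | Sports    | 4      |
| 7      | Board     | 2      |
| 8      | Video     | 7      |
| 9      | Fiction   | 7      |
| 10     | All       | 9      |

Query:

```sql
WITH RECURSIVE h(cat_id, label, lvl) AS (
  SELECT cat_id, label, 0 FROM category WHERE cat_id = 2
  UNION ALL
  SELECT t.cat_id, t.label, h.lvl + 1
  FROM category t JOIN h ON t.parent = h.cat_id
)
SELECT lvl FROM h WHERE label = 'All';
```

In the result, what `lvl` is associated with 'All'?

3

Base: cat_id=2 (Biology) at lvl 0.
Iteration 1: rows with parent in {2} -> Board (id 7, lvl 1).
Iteration 2: rows with parent in {7} -> Video (id 8, lvl 2), Fiction (id 9, lvl 2).
Iteration 3: rows with parent in {8,9} -> All (id 10, lvl 3).
Iteration 4: no rows with parent in {10}; recursion stops.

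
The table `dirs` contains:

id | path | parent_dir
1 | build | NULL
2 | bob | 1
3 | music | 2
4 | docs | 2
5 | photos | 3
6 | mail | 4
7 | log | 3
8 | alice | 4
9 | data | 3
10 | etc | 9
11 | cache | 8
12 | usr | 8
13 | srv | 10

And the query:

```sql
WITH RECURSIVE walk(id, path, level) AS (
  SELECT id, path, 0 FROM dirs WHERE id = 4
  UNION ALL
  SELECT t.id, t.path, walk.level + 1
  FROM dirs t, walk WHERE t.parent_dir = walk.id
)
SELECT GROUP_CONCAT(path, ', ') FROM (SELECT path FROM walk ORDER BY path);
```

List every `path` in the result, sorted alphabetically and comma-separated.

Base: id=4 (docs) at level 0.
Iteration 1: rows with parent_dir in {4} -> mail (id 6, level 1), alice (id 8, level 1).
Iteration 2: rows with parent_dir in {6,8} -> cache (id 11, level 2), usr (id 12, level 2).
Iteration 3: no rows with parent_dir in {11,12}; recursion stops.

alice, cache, docs, mail, usr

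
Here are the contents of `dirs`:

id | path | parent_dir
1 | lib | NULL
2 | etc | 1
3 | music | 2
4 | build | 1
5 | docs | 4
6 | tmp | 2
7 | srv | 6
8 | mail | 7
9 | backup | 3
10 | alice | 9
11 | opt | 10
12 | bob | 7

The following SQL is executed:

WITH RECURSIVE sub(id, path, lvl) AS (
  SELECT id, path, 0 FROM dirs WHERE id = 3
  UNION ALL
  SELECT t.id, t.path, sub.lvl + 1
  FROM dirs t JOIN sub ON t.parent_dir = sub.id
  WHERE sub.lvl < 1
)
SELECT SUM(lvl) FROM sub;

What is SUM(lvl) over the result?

Base: id=3 (music) at lvl 0.
Iteration 1: rows with parent_dir in {3} -> backup (id 9, lvl 1).
Iteration 2: lvl < 1 fails for all current rows; recursion stops.
SUM(lvl) = 0 + 1 = 1.

1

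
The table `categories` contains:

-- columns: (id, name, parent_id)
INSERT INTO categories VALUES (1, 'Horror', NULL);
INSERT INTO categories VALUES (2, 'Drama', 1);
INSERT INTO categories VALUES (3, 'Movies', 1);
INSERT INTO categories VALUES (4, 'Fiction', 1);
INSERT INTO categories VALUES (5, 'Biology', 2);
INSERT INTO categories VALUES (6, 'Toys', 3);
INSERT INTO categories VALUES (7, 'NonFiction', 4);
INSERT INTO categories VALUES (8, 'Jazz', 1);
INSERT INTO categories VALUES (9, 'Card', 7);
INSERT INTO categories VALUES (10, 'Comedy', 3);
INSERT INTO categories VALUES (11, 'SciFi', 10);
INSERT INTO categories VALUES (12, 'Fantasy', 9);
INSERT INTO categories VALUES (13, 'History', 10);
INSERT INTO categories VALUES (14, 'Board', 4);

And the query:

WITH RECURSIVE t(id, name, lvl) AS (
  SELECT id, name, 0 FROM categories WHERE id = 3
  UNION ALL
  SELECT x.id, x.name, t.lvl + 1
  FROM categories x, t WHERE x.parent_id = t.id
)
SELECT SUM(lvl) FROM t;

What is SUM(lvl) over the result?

Base: id=3 (Movies) at lvl 0.
Iteration 1: rows with parent_id in {3} -> Toys (id 6, lvl 1), Comedy (id 10, lvl 1).
Iteration 2: rows with parent_id in {6,10} -> SciFi (id 11, lvl 2), History (id 13, lvl 2).
Iteration 3: no rows with parent_id in {11,13}; recursion stops.
SUM(lvl) = 0 + 1 + 1 + 2 + 2 = 6.

6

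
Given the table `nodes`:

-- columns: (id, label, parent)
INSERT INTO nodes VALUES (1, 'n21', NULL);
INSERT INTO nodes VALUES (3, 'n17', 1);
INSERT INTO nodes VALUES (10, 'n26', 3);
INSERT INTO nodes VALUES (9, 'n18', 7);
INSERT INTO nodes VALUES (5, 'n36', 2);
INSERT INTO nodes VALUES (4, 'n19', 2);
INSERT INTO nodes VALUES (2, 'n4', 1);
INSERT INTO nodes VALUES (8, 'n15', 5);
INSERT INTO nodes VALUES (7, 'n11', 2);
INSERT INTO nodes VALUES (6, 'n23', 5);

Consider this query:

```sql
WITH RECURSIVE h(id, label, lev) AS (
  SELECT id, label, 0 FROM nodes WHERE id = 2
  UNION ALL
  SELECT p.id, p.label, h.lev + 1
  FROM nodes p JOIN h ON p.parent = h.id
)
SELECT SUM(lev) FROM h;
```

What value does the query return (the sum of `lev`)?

Base: id=2 (n4) at lev 0.
Iteration 1: rows with parent in {2} -> n19 (id 4, lev 1), n36 (id 5, lev 1), n11 (id 7, lev 1).
Iteration 2: rows with parent in {4,5,7} -> n23 (id 6, lev 2), n15 (id 8, lev 2), n18 (id 9, lev 2).
Iteration 3: no rows with parent in {6,8,9}; recursion stops.
SUM(lev) = 0 + 1 + 1 + 1 + 2 + 2 + 2 = 9.

9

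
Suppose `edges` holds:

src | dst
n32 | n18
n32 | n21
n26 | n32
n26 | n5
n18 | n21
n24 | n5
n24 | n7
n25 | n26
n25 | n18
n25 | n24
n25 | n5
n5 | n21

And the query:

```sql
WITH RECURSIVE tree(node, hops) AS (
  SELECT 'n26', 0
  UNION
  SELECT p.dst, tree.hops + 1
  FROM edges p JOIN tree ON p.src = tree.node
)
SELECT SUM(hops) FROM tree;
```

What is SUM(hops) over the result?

9

Base: (n26, hops=0).
Iteration 1: edges from {n26} -> (n32, hops=1), (n5, hops=1).
Iteration 2: edges from {n32,n5} -> (n18, hops=2), (n21, hops=2). [UNION drops 1 duplicate row(s)]
Iteration 3: edges from {n18,n21} -> (n21, hops=3).
Iteration 4: no outgoing edges from {n21}; recursion stops.
SUM(hops) = 0 + 1 + 1 + 2 + 2 + 3 = 9.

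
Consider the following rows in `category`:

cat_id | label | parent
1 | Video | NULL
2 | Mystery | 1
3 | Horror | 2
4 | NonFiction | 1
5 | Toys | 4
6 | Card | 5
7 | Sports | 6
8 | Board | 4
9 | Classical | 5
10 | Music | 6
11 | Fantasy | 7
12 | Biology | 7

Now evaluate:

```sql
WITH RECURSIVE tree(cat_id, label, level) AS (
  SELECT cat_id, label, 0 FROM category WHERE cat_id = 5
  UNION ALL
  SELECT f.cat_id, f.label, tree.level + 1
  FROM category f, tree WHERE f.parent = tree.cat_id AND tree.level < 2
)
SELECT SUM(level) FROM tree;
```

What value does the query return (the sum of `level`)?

Base: cat_id=5 (Toys) at level 0.
Iteration 1: rows with parent in {5} -> Card (id 6, level 1), Classical (id 9, level 1).
Iteration 2: rows with parent in {6,9} -> Sports (id 7, level 2), Music (id 10, level 2).
Iteration 3: level < 2 fails for all current rows; recursion stops.
SUM(level) = 0 + 1 + 1 + 2 + 2 = 6.

6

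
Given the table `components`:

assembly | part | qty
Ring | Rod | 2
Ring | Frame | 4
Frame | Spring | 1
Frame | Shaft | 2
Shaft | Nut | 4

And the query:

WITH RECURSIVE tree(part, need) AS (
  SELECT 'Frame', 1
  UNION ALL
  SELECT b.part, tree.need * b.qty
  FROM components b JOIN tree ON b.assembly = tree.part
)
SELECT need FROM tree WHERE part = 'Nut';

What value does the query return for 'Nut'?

Base: (Frame, need=1).
Iteration 1: components of {Frame} -> Shaft = 1*2 = 2, Spring = 1*1 = 1.
Iteration 2: components of {Shaft,Spring} -> Nut = 2*4 = 8.
Iteration 3: no further components; recursion stops.

8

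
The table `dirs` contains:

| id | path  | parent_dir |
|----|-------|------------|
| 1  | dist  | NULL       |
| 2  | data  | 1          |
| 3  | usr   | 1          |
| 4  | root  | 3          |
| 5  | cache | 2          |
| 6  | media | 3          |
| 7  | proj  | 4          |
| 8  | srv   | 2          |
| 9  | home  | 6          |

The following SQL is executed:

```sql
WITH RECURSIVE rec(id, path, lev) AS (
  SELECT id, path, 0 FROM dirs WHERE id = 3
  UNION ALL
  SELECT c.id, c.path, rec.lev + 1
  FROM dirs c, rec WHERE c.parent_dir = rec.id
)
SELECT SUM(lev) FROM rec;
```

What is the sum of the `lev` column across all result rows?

Base: id=3 (usr) at lev 0.
Iteration 1: rows with parent_dir in {3} -> root (id 4, lev 1), media (id 6, lev 1).
Iteration 2: rows with parent_dir in {4,6} -> proj (id 7, lev 2), home (id 9, lev 2).
Iteration 3: no rows with parent_dir in {7,9}; recursion stops.
SUM(lev) = 0 + 1 + 1 + 2 + 2 = 6.

6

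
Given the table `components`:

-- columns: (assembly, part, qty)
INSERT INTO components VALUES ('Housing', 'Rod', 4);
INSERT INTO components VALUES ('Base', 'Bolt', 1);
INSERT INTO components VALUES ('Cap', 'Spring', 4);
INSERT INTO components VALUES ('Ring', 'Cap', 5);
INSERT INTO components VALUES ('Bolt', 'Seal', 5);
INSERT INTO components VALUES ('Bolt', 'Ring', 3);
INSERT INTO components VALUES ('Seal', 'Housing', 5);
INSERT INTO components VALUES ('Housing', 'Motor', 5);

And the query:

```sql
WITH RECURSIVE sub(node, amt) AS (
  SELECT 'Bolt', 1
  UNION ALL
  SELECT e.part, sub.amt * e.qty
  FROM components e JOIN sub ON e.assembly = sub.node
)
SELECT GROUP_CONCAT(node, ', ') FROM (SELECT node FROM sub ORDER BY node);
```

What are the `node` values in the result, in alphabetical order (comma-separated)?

Bolt, Cap, Housing, Motor, Ring, Rod, Seal, Spring

Base: (Bolt, amt=1).
Iteration 1: components of {Bolt} -> Ring = 1*3 = 3, Seal = 1*5 = 5.
Iteration 2: components of {Ring,Seal} -> Cap = 3*5 = 15, Housing = 5*5 = 25.
Iteration 3: components of {Cap,Housing} -> Motor = 25*5 = 125, Rod = 25*4 = 100, Spring = 15*4 = 60.
Iteration 4: no further components; recursion stops.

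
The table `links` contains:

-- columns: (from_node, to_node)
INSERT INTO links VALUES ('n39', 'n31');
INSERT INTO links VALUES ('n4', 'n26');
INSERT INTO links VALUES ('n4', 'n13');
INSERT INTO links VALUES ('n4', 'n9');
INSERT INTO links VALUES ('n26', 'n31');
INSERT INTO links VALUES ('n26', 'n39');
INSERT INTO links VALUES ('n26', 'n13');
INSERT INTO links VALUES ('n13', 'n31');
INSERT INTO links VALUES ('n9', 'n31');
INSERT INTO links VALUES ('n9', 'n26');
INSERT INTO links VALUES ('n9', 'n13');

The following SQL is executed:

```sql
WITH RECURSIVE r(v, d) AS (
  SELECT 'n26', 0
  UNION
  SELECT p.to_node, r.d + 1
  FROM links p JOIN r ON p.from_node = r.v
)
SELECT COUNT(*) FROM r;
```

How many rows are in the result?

5

Base: (n26, d=0).
Iteration 1: edges from {n26} -> (n13, d=1), (n31, d=1), (n39, d=1).
Iteration 2: edges from {n13,n31,n39} -> (n31, d=2). [UNION drops 1 duplicate row(s)]
Iteration 3: no outgoing edges from {n31}; recursion stops.
Total rows emitted: 5.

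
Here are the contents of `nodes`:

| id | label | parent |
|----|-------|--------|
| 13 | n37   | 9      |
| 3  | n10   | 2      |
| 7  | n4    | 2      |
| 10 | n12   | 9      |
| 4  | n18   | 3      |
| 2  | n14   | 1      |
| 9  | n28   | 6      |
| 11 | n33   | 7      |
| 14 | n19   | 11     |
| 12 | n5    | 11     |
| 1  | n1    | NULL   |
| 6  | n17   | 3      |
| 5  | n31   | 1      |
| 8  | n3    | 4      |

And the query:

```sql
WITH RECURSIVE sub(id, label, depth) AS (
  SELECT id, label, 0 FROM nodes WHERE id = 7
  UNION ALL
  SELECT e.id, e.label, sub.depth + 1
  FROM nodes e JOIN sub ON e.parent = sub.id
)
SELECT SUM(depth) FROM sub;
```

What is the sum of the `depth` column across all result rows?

Base: id=7 (n4) at depth 0.
Iteration 1: rows with parent in {7} -> n33 (id 11, depth 1).
Iteration 2: rows with parent in {11} -> n5 (id 12, depth 2), n19 (id 14, depth 2).
Iteration 3: no rows with parent in {12,14}; recursion stops.
SUM(depth) = 0 + 1 + 2 + 2 = 5.

5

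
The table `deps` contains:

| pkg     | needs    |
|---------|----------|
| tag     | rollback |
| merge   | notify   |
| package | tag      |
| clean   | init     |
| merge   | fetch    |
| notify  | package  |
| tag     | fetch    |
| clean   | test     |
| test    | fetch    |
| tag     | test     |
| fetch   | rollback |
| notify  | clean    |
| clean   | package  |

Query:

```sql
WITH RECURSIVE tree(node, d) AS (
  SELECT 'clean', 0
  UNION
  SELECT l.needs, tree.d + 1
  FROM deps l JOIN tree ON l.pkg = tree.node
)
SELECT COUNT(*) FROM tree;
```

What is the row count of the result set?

Base: (clean, d=0).
Iteration 1: edges from {clean} -> (init, d=1), (package, d=1), (test, d=1).
Iteration 2: edges from {init,package,test} -> (fetch, d=2), (tag, d=2).
Iteration 3: edges from {fetch,tag} -> (fetch, d=3), (rollback, d=3), (test, d=3). [UNION drops 1 duplicate row(s)]
Iteration 4: edges from {fetch,rollback,test} -> (fetch, d=4), (rollback, d=4).
Iteration 5: edges from {fetch,rollback} -> (rollback, d=5).
Iteration 6: no outgoing edges from {rollback}; recursion stops.
Total rows emitted: 12.

12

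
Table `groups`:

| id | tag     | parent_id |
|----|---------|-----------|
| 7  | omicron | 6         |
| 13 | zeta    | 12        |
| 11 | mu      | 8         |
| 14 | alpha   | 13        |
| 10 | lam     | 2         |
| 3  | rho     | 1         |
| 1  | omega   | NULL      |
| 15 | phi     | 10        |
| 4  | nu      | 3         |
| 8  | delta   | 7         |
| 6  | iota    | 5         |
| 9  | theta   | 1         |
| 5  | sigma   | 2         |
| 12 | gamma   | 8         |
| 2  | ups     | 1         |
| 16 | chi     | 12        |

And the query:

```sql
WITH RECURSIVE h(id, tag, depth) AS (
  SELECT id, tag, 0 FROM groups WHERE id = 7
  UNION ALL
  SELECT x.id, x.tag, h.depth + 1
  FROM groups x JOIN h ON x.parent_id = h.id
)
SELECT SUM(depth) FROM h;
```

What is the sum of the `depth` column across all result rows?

15

Base: id=7 (omicron) at depth 0.
Iteration 1: rows with parent_id in {7} -> delta (id 8, depth 1).
Iteration 2: rows with parent_id in {8} -> mu (id 11, depth 2), gamma (id 12, depth 2).
Iteration 3: rows with parent_id in {11,12} -> zeta (id 13, depth 3), chi (id 16, depth 3).
Iteration 4: rows with parent_id in {13,16} -> alpha (id 14, depth 4).
Iteration 5: no rows with parent_id in {14}; recursion stops.
SUM(depth) = 0 + 1 + 2 + 2 + 3 + 3 + 4 = 15.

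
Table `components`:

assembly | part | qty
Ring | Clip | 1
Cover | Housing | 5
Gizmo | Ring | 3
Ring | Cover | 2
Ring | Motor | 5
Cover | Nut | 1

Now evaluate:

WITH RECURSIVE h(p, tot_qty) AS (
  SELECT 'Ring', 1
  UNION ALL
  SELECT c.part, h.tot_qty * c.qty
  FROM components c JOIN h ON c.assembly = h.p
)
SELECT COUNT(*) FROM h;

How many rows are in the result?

6

Base: (Ring, tot_qty=1).
Iteration 1: components of {Ring} -> Clip = 1*1 = 1, Cover = 1*2 = 2, Motor = 1*5 = 5.
Iteration 2: components of {Clip,Cover,Motor} -> Housing = 2*5 = 10, Nut = 2*1 = 2.
Iteration 3: no further components; recursion stops.
Total rows emitted: 6.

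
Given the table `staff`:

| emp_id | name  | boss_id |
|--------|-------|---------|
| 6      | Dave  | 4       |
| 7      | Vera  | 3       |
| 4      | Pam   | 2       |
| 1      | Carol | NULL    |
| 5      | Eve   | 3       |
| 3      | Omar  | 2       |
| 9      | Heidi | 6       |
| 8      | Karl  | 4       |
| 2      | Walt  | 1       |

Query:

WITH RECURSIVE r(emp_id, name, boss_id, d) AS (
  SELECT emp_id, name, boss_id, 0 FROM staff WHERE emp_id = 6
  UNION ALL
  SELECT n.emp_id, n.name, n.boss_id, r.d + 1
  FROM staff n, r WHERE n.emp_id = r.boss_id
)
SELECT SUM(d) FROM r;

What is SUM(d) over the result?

Base: emp_id=6 (Dave), boss_id=4, d 0.
Iteration 1: join on emp_id=4 -> Pam (id 4, boss_id=2, d 1).
Iteration 2: join on emp_id=2 -> Walt (id 2, boss_id=1, d 2).
Iteration 3: join on emp_id=1 -> Carol (id 1, boss_id=NULL, d 3).
Iteration 4: boss_id is NULL; no match; recursion stops.
SUM(d) = 0 + 1 + 2 + 3 = 6.

6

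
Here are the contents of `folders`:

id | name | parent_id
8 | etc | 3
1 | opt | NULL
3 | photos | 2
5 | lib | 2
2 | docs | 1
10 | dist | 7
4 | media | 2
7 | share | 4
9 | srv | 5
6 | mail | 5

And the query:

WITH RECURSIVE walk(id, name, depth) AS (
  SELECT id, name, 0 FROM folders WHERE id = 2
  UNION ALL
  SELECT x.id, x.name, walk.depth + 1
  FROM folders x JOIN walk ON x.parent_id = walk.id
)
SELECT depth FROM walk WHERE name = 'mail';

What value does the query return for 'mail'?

2

Base: id=2 (docs) at depth 0.
Iteration 1: rows with parent_id in {2} -> photos (id 3, depth 1), media (id 4, depth 1), lib (id 5, depth 1).
Iteration 2: rows with parent_id in {3,4,5} -> mail (id 6, depth 2), share (id 7, depth 2), etc (id 8, depth 2), srv (id 9, depth 2).
Iteration 3: rows with parent_id in {6,7,8,9} -> dist (id 10, depth 3).
Iteration 4: no rows with parent_id in {10}; recursion stops.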